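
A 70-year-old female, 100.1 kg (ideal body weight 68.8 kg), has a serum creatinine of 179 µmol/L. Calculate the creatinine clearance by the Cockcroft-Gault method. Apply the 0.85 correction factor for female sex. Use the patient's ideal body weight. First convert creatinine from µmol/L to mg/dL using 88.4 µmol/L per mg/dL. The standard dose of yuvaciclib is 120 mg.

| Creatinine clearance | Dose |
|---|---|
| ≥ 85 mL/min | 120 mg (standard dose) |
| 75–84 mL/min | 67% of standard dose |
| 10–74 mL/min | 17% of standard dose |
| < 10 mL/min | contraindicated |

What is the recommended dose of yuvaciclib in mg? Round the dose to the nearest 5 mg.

20 mg

SCr = 179 / 88.4 = 2.025 mg/dL
CrCl = (140 − 70) × 68.8 / (72 × 2.025) × 0.85 = 4816.0 / 145.80 × 0.85 ≈ 28.1 mL/min
CrCl ≈ 28 mL/min → bracket 10–74 mL/min.
17% of 120 mg = 20.4 mg → 20 mg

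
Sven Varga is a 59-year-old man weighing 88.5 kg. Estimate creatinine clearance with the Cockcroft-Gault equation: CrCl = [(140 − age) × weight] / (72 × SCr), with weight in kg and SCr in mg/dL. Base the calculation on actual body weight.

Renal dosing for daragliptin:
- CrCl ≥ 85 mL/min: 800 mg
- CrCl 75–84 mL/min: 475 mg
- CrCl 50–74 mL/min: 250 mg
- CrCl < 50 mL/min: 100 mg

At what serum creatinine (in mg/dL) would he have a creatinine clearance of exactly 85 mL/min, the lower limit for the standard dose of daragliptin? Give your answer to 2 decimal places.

1.17 mg/dL

Standard dose requires CrCl ≥ 85 mL/min.
Set (140 − 59) × 88.5 / (72 × SCr) = 85
SCr = (140 − 59) × 88.5 / (72 × 85) = 1.171 mg/dL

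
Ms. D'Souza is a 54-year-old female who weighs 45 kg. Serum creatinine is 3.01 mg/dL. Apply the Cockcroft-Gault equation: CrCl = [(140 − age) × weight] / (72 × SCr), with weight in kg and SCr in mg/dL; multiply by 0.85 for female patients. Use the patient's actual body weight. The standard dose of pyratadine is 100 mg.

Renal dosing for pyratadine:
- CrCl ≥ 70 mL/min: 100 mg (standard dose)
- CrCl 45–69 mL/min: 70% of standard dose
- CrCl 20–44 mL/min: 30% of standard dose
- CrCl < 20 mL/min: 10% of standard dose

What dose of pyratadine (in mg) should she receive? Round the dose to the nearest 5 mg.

CrCl = (140 − 54) × 45 / (72 × 3.01) × 0.85 = 3870.0 / 216.72 × 0.85 ≈ 15.2 mL/min
CrCl ≈ 15 mL/min → bracket < 20 mL/min.
10% of 100 mg = 10 mg

10 mg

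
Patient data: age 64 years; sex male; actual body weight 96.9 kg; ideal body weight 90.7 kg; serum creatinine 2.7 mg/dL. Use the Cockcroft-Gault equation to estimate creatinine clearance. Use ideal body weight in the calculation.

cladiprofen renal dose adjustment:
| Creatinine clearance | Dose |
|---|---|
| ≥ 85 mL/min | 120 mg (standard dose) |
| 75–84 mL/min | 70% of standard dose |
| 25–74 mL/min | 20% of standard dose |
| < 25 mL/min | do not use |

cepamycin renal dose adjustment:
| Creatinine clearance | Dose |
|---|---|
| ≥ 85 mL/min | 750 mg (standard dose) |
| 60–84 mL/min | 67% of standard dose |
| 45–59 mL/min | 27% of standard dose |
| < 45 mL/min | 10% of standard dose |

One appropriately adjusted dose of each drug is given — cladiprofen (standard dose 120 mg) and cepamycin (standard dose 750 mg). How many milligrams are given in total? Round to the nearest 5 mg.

CrCl = (140 − 64) × 90.7 / (72 × 2.7) = 6893.2 / 194.40 ≈ 35.5 mL/min
CrCl ≈ 35 mL/min.
cladiprofen: 25–74 mL/min → 20% of 120 mg = 24 mg.
cepamycin: < 45 mL/min → 10% of 750 mg = 75 mg.
Total = 24 + 75 = 99 mg.

100 mg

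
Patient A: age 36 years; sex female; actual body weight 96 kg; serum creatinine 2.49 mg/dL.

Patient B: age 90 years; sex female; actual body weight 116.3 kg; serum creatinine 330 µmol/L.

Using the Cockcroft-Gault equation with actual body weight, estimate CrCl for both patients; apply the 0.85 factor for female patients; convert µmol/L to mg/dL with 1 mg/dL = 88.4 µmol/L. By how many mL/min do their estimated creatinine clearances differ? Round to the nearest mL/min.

29 mL/min

Patient A: CrCl = (140 − 36) × 96 / (72 × 2.49) × 0.85 = 9984.0 / 179.28 × 0.85 ≈ 47.3 mL/min
Patient B: SCr = 330 / 88.4 = 3.733 mg/dL
Patient B: CrCl = (140 − 90) × 116.3 / (72 × 3.733) × 0.85 = 5815.0 / 268.78 × 0.85 ≈ 18.4 mL/min
|47.3 − 18.4| = 28.9 mL/min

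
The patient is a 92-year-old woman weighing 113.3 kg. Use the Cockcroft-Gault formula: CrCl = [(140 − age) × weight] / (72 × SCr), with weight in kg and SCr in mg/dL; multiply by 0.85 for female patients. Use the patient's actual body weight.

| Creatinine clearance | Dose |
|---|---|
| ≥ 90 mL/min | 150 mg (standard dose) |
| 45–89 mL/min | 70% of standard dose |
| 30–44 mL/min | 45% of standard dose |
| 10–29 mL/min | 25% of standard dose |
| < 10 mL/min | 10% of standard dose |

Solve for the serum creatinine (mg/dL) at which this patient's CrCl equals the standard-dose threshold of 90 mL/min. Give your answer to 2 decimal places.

0.71 mg/dL

Standard dose requires CrCl ≥ 90 mL/min.
Set (140 − 92) × 113.3 × 0.85 / (72 × SCr) = 90
SCr = (140 − 92) × 113.3 × 0.85 / (72 × 90) = 0.713 mg/dL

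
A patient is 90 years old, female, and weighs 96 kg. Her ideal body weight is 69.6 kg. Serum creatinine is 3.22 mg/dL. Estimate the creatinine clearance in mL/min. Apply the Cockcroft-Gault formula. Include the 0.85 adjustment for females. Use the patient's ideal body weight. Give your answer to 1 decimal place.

CrCl = (140 − 90) × 69.6 / (72 × 3.22) × 0.85 = 3480.0 / 231.84 × 0.85 ≈ 12.8 mL/min

12.8 mL/min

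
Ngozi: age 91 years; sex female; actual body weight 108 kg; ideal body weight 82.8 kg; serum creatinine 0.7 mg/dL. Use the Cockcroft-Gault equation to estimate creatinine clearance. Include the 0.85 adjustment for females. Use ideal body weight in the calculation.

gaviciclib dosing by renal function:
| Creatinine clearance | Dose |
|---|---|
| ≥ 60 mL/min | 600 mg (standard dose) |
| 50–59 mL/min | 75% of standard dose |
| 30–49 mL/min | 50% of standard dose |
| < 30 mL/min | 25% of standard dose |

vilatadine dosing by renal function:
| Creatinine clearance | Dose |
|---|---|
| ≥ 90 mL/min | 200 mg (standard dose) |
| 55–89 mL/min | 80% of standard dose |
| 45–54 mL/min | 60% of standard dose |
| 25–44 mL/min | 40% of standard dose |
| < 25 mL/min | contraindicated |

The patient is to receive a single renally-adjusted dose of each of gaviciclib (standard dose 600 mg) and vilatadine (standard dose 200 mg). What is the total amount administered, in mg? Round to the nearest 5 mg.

760 mg

CrCl = (140 − 91) × 82.8 / (72 × 0.7) × 0.85 = 4057.2 / 50.40 × 0.85 ≈ 68.4 mL/min
CrCl ≈ 68 mL/min.
gaviciclib: ≥ 60 mL/min → 100% of 600 mg = 600 mg.
vilatadine: 55–89 mL/min → 80% of 200 mg = 160 mg.
Total = 600 + 160 = 760 mg.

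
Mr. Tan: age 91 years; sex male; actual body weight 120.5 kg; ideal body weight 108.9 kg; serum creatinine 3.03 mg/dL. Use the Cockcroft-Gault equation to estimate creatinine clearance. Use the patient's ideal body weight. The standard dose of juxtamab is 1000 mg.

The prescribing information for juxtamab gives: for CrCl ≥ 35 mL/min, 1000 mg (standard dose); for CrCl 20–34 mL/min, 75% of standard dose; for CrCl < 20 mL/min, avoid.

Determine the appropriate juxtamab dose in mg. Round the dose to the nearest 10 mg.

CrCl = (140 − 91) × 108.9 / (72 × 3.03) = 5336.1 / 218.16 ≈ 24.5 mL/min
CrCl ≈ 24 mL/min → bracket 20–34 mL/min.
75% of 1000 mg = 750 mg

750 mg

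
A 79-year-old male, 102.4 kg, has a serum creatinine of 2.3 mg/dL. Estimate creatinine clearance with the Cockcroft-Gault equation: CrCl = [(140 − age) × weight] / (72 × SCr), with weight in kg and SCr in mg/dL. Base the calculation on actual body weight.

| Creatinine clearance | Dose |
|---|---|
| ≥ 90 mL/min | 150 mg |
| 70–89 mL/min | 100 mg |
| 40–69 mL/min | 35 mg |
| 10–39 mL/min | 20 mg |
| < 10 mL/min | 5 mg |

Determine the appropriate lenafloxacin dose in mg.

20 mg

CrCl = (140 − 79) × 102.4 / (72 × 2.3) = 6246.4 / 165.60 ≈ 37.7 mL/min
CrCl ≈ 38 mL/min → bracket 10–39 mL/min.
Dose for this bracket: 20 mg.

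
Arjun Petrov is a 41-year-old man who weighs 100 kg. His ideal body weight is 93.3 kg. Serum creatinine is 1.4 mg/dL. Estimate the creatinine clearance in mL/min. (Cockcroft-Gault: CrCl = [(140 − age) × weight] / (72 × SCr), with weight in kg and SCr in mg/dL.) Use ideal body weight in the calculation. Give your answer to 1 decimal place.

CrCl = (140 − 41) × 93.3 / (72 × 1.4) = 9236.7 / 100.80 ≈ 91.6 mL/min

91.6 mL/min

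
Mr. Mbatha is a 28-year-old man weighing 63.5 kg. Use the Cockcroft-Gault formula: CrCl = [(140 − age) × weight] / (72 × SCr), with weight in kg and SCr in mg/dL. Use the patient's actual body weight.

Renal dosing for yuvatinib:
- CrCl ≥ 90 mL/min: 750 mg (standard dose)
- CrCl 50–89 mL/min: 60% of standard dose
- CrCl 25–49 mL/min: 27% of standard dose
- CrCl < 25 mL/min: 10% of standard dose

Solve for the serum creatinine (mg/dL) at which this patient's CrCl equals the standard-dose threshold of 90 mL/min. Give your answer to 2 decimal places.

Standard dose requires CrCl ≥ 90 mL/min.
Set (140 − 28) × 63.5 / (72 × SCr) = 90
SCr = (140 − 28) × 63.5 / (72 × 90) = 1.098 mg/dL

1.10 mg/dL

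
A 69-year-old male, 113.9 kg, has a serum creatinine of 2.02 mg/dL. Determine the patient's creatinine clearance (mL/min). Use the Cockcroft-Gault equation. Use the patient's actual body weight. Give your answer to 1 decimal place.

55.6 mL/min

CrCl = (140 − 69) × 113.9 / (72 × 2.02) = 8086.9 / 145.44 ≈ 55.6 mL/min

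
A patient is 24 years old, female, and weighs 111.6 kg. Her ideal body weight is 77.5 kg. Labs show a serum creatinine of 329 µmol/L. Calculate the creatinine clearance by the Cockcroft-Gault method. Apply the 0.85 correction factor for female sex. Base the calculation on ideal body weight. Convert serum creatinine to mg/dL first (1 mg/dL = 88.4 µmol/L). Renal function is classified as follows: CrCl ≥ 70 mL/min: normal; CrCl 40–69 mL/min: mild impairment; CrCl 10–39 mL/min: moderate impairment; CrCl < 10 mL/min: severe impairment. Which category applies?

moderate impairment

SCr = 329 / 88.4 = 3.722 mg/dL
CrCl = (140 − 24) × 77.5 / (72 × 3.722) × 0.85 = 8990.0 / 267.98 × 0.85 ≈ 28.5 mL/min
29 mL/min falls in the 'moderate impairment' range.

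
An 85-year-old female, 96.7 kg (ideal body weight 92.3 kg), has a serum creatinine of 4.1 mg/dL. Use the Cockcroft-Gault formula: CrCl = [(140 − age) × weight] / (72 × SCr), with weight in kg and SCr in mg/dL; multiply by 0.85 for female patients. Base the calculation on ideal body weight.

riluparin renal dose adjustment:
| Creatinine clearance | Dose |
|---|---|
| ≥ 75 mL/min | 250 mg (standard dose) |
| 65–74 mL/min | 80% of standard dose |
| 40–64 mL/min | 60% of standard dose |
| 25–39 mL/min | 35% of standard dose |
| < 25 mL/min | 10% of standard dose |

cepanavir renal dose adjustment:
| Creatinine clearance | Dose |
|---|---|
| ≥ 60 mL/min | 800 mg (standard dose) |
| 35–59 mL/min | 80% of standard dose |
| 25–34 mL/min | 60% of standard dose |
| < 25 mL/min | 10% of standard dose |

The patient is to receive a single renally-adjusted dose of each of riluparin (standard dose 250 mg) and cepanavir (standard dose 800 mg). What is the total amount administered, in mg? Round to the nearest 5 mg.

CrCl = (140 − 85) × 92.3 / (72 × 4.1) × 0.85 = 5076.5 / 295.20 × 0.85 ≈ 14.6 mL/min
CrCl ≈ 15 mL/min.
riluparin: < 25 mL/min → 10% of 250 mg = 25 mg.
cepanavir: < 25 mL/min → 10% of 800 mg = 80 mg.
Total = 25 + 80 = 105 mg.

105 mg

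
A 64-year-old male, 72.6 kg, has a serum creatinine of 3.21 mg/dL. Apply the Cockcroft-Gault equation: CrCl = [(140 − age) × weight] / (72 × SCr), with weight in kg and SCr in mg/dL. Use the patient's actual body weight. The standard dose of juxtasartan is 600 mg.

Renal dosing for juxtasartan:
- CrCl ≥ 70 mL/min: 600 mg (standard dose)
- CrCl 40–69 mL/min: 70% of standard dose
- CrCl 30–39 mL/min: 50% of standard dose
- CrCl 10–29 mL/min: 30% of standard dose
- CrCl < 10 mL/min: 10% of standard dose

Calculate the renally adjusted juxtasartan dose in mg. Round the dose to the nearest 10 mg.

180 mg

CrCl = (140 − 64) × 72.6 / (72 × 3.21) = 5517.6 / 231.12 ≈ 23.9 mL/min
CrCl ≈ 24 mL/min → bracket 10–29 mL/min.
30% of 600 mg = 180 mg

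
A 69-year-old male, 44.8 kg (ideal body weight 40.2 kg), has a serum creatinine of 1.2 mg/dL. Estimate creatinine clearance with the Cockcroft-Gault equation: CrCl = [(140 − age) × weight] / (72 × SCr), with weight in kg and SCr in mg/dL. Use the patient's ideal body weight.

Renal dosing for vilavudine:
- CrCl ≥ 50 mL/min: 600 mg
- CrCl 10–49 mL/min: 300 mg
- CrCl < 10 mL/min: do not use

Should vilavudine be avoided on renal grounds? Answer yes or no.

CrCl = (140 − 69) × 40.2 / (72 × 1.2) = 2854.2 / 86.40 ≈ 33.0 mL/min
CrCl ≈ 33 mL/min, which is ≥ 10 mL/min.

no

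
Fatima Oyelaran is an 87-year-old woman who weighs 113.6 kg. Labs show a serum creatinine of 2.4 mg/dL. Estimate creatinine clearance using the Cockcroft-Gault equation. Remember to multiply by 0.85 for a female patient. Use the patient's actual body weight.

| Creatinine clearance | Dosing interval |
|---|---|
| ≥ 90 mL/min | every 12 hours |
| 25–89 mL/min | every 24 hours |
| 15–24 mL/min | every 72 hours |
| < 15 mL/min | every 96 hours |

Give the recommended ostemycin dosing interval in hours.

every 24 hours

CrCl = (140 − 87) × 113.6 / (72 × 2.4) × 0.85 = 6020.8 / 172.80 × 0.85 ≈ 29.6 mL/min
CrCl ≈ 30 mL/min → bracket 25–89 mL/min → every 24 hours.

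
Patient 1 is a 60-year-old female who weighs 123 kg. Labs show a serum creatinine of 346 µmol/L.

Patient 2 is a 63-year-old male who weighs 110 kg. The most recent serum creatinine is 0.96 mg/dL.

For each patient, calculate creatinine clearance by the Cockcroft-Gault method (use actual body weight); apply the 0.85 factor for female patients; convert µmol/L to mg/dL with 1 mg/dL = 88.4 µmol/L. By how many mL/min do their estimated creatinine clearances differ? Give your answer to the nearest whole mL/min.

93 mL/min

Patient 1: SCr = 346 / 88.4 = 3.914 mg/dL
Patient 1: CrCl = (140 − 60) × 123 / (72 × 3.914) × 0.85 = 9840.0 / 281.81 × 0.85 ≈ 29.7 mL/min
Patient 2: CrCl = (140 − 63) × 110 / (72 × 0.96) = 8470.0 / 69.12 ≈ 122.5 mL/min
|29.7 − 122.5| = 92.8 mL/min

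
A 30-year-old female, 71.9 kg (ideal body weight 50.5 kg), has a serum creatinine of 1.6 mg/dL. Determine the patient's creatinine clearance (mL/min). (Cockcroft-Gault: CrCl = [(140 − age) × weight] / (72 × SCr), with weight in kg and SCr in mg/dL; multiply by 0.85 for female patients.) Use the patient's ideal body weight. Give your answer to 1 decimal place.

CrCl = (140 − 30) × 50.5 / (72 × 1.6) × 0.85 = 5555.0 / 115.20 × 0.85 ≈ 41.0 mL/min

41.0 mL/min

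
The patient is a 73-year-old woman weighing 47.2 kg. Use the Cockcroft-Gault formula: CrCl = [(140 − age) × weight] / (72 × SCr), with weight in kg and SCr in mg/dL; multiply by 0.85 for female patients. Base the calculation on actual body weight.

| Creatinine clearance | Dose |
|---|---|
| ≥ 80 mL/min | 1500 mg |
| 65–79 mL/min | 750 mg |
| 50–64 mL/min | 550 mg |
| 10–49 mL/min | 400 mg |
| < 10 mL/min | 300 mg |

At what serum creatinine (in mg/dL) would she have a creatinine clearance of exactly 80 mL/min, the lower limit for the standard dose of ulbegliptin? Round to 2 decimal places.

0.47 mg/dL

Standard dose requires CrCl ≥ 80 mL/min.
Set (140 − 73) × 47.2 × 0.85 / (72 × SCr) = 80
SCr = (140 − 73) × 47.2 × 0.85 / (72 × 80) = 0.467 mg/dL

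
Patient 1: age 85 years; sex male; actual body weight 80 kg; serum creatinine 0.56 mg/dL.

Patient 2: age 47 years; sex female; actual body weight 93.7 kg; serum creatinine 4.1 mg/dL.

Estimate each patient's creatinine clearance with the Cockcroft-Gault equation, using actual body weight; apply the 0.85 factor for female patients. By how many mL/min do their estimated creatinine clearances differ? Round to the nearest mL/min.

Patient 1: CrCl = (140 − 85) × 80 / (72 × 0.56) = 4400.0 / 40.32 ≈ 109.1 mL/min
Patient 2: CrCl = (140 − 47) × 93.7 / (72 × 4.1) × 0.85 = 8714.1 / 295.20 × 0.85 ≈ 25.1 mL/min
|109.1 − 25.1| = 84.0 mL/min

84 mL/min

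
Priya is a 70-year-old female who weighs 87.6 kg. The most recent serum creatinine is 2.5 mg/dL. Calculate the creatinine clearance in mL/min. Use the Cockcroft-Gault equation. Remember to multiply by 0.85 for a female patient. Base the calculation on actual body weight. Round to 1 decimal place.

CrCl = (140 − 70) × 87.6 / (72 × 2.5) × 0.85 = 6132.0 / 180.00 × 0.85 ≈ 29.0 mL/min

29.0 mL/min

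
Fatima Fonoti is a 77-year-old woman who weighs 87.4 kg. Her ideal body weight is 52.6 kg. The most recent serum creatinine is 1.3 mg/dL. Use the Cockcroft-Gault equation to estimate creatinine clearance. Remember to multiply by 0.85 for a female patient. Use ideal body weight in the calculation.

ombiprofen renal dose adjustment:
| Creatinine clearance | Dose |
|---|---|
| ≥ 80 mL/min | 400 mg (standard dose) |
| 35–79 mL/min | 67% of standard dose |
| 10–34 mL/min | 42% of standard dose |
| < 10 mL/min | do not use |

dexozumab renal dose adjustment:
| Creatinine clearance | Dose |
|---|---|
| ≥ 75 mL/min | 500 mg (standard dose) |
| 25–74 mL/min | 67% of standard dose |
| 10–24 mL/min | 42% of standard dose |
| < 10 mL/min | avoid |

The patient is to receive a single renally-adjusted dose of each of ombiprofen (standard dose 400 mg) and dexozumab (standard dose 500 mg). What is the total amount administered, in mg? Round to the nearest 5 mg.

505 mg

CrCl = (140 − 77) × 52.6 / (72 × 1.3) × 0.85 = 3313.8 / 93.60 × 0.85 ≈ 30.1 mL/min
CrCl ≈ 30 mL/min.
ombiprofen: 10–34 mL/min → 42% of 400 mg = 168 mg.
dexozumab: 25–74 mL/min → 67% of 500 mg = 335 mg.
Total = 168 + 335 = 503 mg.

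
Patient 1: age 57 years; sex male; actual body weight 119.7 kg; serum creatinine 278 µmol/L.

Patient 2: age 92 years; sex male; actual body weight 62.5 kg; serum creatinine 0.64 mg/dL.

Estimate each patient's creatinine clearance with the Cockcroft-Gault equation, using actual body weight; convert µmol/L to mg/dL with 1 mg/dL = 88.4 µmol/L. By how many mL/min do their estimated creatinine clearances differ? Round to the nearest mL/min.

21 mL/min

Patient 1: SCr = 278 / 88.4 = 3.145 mg/dL
Patient 1: CrCl = (140 − 57) × 119.7 / (72 × 3.145) = 9935.1 / 226.44 ≈ 43.9 mL/min
Patient 2: CrCl = (140 − 92) × 62.5 / (72 × 0.64) = 3000.0 / 46.08 ≈ 65.1 mL/min
|43.9 − 65.1| = 21.2 mL/min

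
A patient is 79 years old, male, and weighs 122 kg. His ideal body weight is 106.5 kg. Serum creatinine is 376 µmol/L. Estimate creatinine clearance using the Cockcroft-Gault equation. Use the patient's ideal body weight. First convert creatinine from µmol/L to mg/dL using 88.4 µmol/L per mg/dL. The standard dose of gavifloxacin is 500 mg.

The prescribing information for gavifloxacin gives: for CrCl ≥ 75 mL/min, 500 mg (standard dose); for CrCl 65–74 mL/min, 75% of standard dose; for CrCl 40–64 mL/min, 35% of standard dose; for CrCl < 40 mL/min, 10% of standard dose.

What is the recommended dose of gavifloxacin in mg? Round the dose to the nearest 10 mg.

50 mg

SCr = 376 / 88.4 = 4.253 mg/dL
CrCl = (140 − 79) × 106.5 / (72 × 4.253) = 6496.5 / 306.22 ≈ 21.2 mL/min
CrCl ≈ 21 mL/min → bracket < 40 mL/min.
10% of 500 mg = 50 mg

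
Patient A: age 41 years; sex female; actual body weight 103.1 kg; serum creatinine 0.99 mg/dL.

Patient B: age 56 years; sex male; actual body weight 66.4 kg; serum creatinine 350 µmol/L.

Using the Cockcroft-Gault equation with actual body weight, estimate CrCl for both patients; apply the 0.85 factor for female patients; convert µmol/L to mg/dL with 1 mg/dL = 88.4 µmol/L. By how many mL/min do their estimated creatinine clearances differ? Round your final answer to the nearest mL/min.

102 mL/min

Patient A: CrCl = (140 − 41) × 103.1 / (72 × 0.99) × 0.85 = 10206.9 / 71.28 × 0.85 ≈ 121.7 mL/min
Patient B: SCr = 350 / 88.4 = 3.959 mg/dL
Patient B: CrCl = (140 − 56) × 66.4 / (72 × 3.959) = 5577.6 / 285.05 ≈ 19.6 mL/min
|121.7 − 19.6| = 102.1 mL/min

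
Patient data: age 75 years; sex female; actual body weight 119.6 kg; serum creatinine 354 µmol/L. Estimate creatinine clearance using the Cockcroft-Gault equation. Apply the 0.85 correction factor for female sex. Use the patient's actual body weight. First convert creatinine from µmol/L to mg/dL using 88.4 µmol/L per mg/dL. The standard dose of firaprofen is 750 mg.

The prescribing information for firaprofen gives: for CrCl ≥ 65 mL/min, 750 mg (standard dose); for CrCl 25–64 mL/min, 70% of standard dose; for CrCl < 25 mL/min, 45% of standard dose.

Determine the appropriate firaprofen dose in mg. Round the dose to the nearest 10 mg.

340 mg

SCr = 354 / 88.4 = 4.005 mg/dL
CrCl = (140 − 75) × 119.6 / (72 × 4.005) × 0.85 = 7774.0 / 288.36 × 0.85 ≈ 22.9 mL/min
CrCl ≈ 23 mL/min → bracket < 25 mL/min.
45% of 750 mg = 337.5 mg → 340 mg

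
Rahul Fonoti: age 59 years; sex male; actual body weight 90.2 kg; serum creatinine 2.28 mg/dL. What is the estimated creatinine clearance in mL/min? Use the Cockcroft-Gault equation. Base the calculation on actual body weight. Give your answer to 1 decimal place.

44.5 mL/min

CrCl = (140 − 59) × 90.2 / (72 × 2.28) = 7306.2 / 164.16 ≈ 44.5 mL/min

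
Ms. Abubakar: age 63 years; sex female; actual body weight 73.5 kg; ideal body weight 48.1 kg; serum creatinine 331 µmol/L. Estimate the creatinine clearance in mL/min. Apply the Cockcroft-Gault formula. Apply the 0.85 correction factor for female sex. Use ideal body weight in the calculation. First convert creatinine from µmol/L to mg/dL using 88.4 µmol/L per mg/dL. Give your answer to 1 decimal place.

11.7 mL/min

SCr = 331 / 88.4 = 3.744 mg/dL
CrCl = (140 − 63) × 48.1 / (72 × 3.744) × 0.85 = 3703.7 / 269.57 × 0.85 ≈ 11.7 mL/min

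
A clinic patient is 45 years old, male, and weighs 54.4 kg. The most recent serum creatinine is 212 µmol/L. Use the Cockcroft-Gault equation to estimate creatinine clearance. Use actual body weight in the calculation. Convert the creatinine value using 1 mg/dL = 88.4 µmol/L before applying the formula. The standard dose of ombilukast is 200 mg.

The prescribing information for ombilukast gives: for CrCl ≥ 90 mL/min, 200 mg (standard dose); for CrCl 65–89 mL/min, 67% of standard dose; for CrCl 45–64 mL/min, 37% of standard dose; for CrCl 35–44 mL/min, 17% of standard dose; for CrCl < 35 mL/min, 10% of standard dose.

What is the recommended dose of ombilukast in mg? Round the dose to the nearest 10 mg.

SCr = 212 / 88.4 = 2.398 mg/dL
CrCl = (140 − 45) × 54.4 / (72 × 2.398) = 5168.0 / 172.66 ≈ 29.9 mL/min
CrCl ≈ 30 mL/min → bracket < 35 mL/min.
10% of 200 mg = 20 mg

20 mg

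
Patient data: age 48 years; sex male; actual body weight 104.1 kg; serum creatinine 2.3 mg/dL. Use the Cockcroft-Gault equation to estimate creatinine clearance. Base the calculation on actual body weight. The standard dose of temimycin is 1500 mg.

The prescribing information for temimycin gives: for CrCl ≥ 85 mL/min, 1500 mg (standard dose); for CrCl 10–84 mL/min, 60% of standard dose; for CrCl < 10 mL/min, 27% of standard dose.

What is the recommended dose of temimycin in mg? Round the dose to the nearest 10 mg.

CrCl = (140 − 48) × 104.1 / (72 × 2.3) = 9577.2 / 165.60 ≈ 57.8 mL/min
CrCl ≈ 58 mL/min → bracket 10–84 mL/min.
60% of 1500 mg = 900 mg

900 mg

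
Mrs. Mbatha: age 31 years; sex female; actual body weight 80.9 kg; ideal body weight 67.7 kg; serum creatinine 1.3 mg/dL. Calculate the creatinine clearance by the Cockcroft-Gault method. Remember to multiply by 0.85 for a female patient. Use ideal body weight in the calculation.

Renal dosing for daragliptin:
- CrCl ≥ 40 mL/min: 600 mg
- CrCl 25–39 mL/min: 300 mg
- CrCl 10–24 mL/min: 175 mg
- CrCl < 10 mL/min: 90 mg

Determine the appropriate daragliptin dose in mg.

600 mg

CrCl = (140 − 31) × 67.7 / (72 × 1.3) × 0.85 = 7379.3 / 93.60 × 0.85 ≈ 67.0 mL/min
CrCl ≈ 67 mL/min → bracket ≥ 40 mL/min.
Dose for this bracket: 600 mg.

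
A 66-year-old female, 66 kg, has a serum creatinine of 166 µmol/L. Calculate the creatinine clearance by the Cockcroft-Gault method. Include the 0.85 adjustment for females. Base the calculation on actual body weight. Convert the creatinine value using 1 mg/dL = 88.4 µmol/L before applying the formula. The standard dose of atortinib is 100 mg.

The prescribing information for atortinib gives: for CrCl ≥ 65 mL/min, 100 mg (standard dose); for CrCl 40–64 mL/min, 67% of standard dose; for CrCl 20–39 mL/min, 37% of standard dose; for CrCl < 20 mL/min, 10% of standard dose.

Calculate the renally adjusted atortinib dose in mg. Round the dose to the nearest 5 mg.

SCr = 166 / 88.4 = 1.878 mg/dL
CrCl = (140 − 66) × 66 / (72 × 1.878) × 0.85 = 4884.0 / 135.22 × 0.85 ≈ 30.7 mL/min
CrCl ≈ 31 mL/min → bracket 20–39 mL/min.
37% of 100 mg = 37 mg → 35 mg

35 mg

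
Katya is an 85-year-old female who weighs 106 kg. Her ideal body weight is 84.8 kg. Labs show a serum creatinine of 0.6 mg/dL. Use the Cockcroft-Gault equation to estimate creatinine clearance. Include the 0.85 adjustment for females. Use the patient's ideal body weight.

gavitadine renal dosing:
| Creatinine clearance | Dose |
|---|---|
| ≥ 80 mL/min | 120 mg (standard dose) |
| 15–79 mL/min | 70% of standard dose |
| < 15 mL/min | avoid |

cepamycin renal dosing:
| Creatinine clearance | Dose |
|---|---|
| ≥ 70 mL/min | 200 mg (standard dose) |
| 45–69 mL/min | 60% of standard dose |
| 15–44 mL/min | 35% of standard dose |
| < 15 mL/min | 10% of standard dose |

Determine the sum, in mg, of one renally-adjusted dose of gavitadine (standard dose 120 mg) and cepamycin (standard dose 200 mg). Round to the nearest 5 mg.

CrCl = (140 − 85) × 84.8 / (72 × 0.6) × 0.85 = 4664.0 / 43.20 × 0.85 ≈ 91.8 mL/min
CrCl ≈ 92 mL/min.
gavitadine: ≥ 80 mL/min → 100% of 120 mg = 120 mg.
cepamycin: ≥ 70 mL/min → 100% of 200 mg = 200 mg.
Total = 120 + 200 = 320 mg.

320 mg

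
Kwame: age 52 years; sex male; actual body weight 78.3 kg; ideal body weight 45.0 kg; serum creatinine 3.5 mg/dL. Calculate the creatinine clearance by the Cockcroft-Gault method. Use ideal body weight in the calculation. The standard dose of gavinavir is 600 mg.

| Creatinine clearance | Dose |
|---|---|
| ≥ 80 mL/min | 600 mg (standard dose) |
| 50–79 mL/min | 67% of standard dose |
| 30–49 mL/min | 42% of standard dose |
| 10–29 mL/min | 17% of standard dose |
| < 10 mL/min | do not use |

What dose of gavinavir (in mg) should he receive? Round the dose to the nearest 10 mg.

100 mg

CrCl = (140 − 52) × 45 / (72 × 3.5) = 3960.0 / 252.00 ≈ 15.7 mL/min
CrCl ≈ 16 mL/min → bracket 10–29 mL/min.
17% of 600 mg = 102 mg → 100 mg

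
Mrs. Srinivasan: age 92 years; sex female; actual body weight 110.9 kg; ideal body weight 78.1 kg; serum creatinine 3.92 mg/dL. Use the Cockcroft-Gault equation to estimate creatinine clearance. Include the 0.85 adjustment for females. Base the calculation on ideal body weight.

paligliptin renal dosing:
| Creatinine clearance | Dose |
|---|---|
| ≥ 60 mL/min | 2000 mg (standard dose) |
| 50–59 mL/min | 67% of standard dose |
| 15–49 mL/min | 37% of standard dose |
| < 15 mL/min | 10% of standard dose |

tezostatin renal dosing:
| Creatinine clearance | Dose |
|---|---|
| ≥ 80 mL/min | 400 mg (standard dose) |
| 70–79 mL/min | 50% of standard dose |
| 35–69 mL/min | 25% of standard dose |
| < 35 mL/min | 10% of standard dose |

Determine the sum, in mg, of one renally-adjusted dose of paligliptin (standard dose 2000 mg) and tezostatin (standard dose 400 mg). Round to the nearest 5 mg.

CrCl = (140 − 92) × 78.1 / (72 × 3.92) × 0.85 = 3748.8 / 282.24 × 0.85 ≈ 11.3 mL/min
CrCl ≈ 11 mL/min.
paligliptin: < 15 mL/min → 10% of 2000 mg = 200 mg.
tezostatin: < 35 mL/min → 10% of 400 mg = 40 mg.
Total = 200 + 40 = 240 mg.

240 mg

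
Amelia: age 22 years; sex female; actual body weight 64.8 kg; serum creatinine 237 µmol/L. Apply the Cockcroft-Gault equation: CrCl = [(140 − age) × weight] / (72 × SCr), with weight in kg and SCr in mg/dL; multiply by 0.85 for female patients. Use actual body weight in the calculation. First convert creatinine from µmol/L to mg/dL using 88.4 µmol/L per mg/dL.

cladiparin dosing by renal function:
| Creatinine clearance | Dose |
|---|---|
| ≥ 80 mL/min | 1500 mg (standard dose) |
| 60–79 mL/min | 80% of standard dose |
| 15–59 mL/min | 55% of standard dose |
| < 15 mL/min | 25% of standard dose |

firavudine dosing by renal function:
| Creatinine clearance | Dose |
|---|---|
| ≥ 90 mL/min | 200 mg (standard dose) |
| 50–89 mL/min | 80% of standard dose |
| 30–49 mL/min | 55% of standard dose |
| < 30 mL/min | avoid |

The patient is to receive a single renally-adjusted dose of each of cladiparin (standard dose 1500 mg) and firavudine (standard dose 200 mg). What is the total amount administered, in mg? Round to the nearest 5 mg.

SCr = 237 / 88.4 = 2.681 mg/dL
CrCl = (140 − 22) × 64.8 / (72 × 2.681) × 0.85 = 7646.4 / 193.03 × 0.85 ≈ 33.7 mL/min
CrCl ≈ 34 mL/min.
cladiparin: 15–59 mL/min → 55% of 1500 mg = 825 mg.
firavudine: 30–49 mL/min → 55% of 200 mg = 110 mg.
Total = 825 + 110 = 935 mg.

935 mg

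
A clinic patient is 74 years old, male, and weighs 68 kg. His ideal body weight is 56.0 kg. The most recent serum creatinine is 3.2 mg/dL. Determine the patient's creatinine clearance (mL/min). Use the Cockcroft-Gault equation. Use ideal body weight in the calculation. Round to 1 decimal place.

16.0 mL/min

CrCl = (140 − 74) × 56 / (72 × 3.2) = 3696.0 / 230.40 ≈ 16.0 mL/min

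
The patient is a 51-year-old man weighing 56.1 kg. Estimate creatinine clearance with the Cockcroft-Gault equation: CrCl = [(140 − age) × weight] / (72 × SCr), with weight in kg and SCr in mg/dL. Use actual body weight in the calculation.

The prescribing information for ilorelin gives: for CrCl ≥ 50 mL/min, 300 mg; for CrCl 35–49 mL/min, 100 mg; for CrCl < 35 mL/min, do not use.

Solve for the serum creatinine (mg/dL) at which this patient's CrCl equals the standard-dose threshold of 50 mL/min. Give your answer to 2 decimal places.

1.39 mg/dL

Standard dose requires CrCl ≥ 50 mL/min.
Set (140 − 51) × 56.1 / (72 × SCr) = 50
SCr = (140 − 51) × 56.1 / (72 × 50) = 1.387 mg/dL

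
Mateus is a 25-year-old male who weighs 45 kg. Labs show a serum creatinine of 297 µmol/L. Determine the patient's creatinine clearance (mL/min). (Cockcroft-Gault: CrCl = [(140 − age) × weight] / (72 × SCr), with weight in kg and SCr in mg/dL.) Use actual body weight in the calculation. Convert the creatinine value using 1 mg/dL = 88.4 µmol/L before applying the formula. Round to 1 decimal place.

21.4 mL/min

SCr = 297 / 88.4 = 3.36 mg/dL
CrCl = (140 − 25) × 45 / (72 × 3.36) = 5175.0 / 241.92 ≈ 21.4 mL/min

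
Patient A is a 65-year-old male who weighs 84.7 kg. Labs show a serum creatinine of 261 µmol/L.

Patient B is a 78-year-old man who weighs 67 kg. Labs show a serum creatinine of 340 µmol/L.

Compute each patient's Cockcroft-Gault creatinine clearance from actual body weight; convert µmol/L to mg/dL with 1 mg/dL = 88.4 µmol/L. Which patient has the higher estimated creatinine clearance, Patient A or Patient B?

Patient A

Patient A: SCr = 261 / 88.4 = 2.952 mg/dL
Patient A: CrCl = (140 − 65) × 84.7 / (72 × 2.952) = 6352.5 / 212.54 ≈ 29.9 mL/min
Patient B: SCr = 340 / 88.4 = 3.846 mg/dL
Patient B: CrCl = (140 − 78) × 67 / (72 × 3.846) = 4154.0 / 276.91 ≈ 15.0 mL/min
29.9 vs 15.0 mL/min → Patient A is higher.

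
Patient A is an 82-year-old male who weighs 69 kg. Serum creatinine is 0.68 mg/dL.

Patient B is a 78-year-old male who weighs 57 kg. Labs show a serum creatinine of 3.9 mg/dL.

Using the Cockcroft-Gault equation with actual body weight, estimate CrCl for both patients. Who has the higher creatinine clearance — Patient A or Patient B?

Patient A: CrCl = (140 − 82) × 69 / (72 × 0.68) = 4002.0 / 48.96 ≈ 81.7 mL/min
Patient B: CrCl = (140 − 78) × 57 / (72 × 3.9) = 3534.0 / 280.80 ≈ 12.6 mL/min
81.7 vs 12.6 mL/min → Patient A is higher.

Patient A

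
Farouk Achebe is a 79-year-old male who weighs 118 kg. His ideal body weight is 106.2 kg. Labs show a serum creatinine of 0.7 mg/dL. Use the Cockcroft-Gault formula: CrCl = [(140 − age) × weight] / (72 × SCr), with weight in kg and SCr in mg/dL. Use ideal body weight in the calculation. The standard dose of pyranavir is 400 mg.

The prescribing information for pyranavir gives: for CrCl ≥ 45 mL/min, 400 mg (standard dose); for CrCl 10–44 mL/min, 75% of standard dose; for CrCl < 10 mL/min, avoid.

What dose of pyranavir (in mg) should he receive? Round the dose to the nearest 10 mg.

CrCl = (140 − 79) × 106.2 / (72 × 0.7) = 6478.2 / 50.40 ≈ 128.5 mL/min
CrCl ≈ 129 mL/min → bracket ≥ 45 mL/min.
100% of 400 mg = 400 mg

400 mg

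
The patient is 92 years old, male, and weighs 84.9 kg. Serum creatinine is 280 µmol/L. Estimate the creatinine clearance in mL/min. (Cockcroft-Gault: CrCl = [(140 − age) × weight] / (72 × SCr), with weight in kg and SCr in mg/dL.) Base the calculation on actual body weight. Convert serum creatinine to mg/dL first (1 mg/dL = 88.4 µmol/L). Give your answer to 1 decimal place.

SCr = 280 / 88.4 = 3.167 mg/dL
CrCl = (140 − 92) × 84.9 / (72 × 3.167) = 4075.2 / 228.02 ≈ 17.9 mL/min

17.9 mL/min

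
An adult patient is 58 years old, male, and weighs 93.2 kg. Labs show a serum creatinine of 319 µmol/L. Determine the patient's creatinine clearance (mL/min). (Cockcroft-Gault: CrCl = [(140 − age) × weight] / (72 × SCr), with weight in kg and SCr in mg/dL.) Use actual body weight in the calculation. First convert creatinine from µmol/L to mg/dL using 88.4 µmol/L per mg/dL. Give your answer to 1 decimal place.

SCr = 319 / 88.4 = 3.609 mg/dL
CrCl = (140 − 58) × 93.2 / (72 × 3.609) = 7642.4 / 259.85 ≈ 29.4 mL/min

29.4 mL/min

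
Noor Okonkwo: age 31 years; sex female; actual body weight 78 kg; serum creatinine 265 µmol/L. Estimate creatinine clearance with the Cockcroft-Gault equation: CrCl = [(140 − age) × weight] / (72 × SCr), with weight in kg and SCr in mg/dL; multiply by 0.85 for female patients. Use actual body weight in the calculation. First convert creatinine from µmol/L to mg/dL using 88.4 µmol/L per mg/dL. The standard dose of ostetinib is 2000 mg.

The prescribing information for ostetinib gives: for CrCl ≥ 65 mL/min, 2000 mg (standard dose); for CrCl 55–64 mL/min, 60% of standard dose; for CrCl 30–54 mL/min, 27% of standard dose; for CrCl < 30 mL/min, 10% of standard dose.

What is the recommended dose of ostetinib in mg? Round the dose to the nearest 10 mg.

540 mg

SCr = 265 / 88.4 = 2.998 mg/dL
CrCl = (140 − 31) × 78 / (72 × 2.998) × 0.85 = 8502.0 / 215.86 × 0.85 ≈ 33.5 mL/min
CrCl ≈ 33 mL/min → bracket 30–54 mL/min.
27% of 2000 mg = 540 mg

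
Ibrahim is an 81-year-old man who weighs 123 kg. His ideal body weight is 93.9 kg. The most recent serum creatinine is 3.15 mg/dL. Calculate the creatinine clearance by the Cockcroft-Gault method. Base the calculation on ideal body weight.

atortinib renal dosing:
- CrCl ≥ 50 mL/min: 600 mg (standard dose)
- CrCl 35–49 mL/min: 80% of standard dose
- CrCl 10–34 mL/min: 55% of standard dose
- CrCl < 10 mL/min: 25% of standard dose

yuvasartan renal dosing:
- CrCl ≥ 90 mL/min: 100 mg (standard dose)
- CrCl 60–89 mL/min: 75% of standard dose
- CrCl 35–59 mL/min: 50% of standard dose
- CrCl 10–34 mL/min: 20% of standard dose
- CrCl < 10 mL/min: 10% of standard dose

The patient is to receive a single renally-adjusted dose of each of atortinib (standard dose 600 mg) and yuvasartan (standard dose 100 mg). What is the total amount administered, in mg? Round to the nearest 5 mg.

CrCl = (140 − 81) × 93.9 / (72 × 3.15) = 5540.1 / 226.80 ≈ 24.4 mL/min
CrCl ≈ 24 mL/min.
atortinib: 10–34 mL/min → 55% of 600 mg = 330 mg.
yuvasartan: 10–34 mL/min → 20% of 100 mg = 20 mg.
Total = 330 + 20 = 350 mg.

350 mg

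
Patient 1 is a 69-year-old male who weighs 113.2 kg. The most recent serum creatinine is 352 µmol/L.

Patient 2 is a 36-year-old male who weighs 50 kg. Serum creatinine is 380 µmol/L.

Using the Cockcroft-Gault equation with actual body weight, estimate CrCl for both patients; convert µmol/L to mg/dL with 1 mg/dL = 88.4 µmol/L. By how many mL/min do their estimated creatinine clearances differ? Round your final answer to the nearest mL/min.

Patient 1: SCr = 352 / 88.4 = 3.982 mg/dL
Patient 1: CrCl = (140 − 69) × 113.2 / (72 × 3.982) = 8037.2 / 286.70 ≈ 28.0 mL/min
Patient 2: SCr = 380 / 88.4 = 4.299 mg/dL
Patient 2: CrCl = (140 − 36) × 50 / (72 × 4.299) = 5200.0 / 309.53 ≈ 16.8 mL/min
|28.0 − 16.8| = 11.2 mL/min

11 mL/min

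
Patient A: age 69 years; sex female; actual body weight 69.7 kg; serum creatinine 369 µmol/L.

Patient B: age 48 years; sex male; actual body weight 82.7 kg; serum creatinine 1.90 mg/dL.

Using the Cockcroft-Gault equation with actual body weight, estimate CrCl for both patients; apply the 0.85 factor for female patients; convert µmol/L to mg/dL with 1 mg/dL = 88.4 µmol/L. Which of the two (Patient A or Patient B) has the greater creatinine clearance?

Patient B

Patient A: SCr = 369 / 88.4 = 4.174 mg/dL
Patient A: CrCl = (140 − 69) × 69.7 / (72 × 4.174) × 0.85 = 4948.7 / 300.53 × 0.85 ≈ 14.0 mL/min
Patient B: CrCl = (140 − 48) × 82.7 / (72 × 1.9) = 7608.4 / 136.80 ≈ 55.6 mL/min
14.0 vs 55.6 mL/min → Patient B is higher.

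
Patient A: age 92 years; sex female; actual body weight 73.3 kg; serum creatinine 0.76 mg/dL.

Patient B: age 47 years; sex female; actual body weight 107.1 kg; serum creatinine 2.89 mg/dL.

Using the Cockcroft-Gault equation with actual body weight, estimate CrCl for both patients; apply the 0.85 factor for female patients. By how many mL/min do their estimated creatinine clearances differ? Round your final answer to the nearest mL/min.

Patient A: CrCl = (140 − 92) × 73.3 / (72 × 0.76) × 0.85 = 3518.4 / 54.72 × 0.85 ≈ 54.7 mL/min
Patient B: CrCl = (140 − 47) × 107.1 / (72 × 2.89) × 0.85 = 9960.3 / 208.08 × 0.85 ≈ 40.7 mL/min
|54.7 − 40.7| = 14.0 mL/min

14 mL/min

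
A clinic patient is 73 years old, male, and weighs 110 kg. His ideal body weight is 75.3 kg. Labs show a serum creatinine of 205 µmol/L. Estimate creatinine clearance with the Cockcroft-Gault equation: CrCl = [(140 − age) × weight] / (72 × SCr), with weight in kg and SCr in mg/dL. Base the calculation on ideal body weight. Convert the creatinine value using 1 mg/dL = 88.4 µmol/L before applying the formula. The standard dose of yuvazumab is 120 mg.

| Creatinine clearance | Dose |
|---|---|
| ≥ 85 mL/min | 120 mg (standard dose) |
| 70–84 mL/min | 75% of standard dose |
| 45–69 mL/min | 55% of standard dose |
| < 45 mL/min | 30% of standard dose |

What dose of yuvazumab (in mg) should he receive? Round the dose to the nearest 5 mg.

35 mg

SCr = 205 / 88.4 = 2.319 mg/dL
CrCl = (140 − 73) × 75.3 / (72 × 2.319) = 5045.1 / 166.97 ≈ 30.2 mL/min
CrCl ≈ 30 mL/min → bracket < 45 mL/min.
30% of 120 mg = 36 mg → 35 mg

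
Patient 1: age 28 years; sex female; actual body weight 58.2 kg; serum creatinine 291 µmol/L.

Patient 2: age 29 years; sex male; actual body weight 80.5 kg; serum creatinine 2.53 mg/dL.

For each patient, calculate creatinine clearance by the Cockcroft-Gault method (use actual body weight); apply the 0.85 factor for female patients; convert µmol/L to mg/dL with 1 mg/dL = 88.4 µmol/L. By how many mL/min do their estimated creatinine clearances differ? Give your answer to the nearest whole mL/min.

Patient 1: SCr = 291 / 88.4 = 3.292 mg/dL
Patient 1: CrCl = (140 − 28) × 58.2 / (72 × 3.292) × 0.85 = 6518.4 / 237.02 × 0.85 ≈ 23.4 mL/min
Patient 2: CrCl = (140 − 29) × 80.5 / (72 × 2.53) = 8935.5 / 182.16 ≈ 49.1 mL/min
|23.4 − 49.1| = 25.7 mL/min

26 mL/min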